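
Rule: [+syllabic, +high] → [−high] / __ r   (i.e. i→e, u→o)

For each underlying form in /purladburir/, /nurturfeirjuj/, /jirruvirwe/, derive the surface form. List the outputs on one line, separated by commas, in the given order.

/purladburir/: /u/ is a high vowel immediately before /r/, so it lowers to [o]. /u/ is a high vowel immediately before /r/, so it lowers to [o]. /i/ is a high vowel immediately before /r/, so it lowers to [e]. → [porladborer].
/nurturfeirjuj/: /u/ is a high vowel immediately before /r/, so it lowers to [o]. /u/ is a high vowel immediately before /r/, so it lowers to [o]. /i/ is a high vowel immediately before /r/, so it lowers to [e]. → [nortorfeerjuj].
/jirruvirwe/: /i/ is a high vowel immediately before /r/, so it lowers to [e]. /i/ is a high vowel immediately before /r/, so it lowers to [e]. → [jerruverwe].

porladborer, nortorfeerjuj, jerruverwe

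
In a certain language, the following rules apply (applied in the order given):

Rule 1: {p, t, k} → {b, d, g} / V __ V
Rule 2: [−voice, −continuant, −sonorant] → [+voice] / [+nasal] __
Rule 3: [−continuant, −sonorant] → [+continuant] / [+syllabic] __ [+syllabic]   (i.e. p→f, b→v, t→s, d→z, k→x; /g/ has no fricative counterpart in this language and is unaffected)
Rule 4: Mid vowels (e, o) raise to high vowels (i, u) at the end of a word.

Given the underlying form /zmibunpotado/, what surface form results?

Rule 1 (intervocalic voicing): /t/ is a voiceless stop between vowels /o/ and /a/, so it voices to [d]. /zmibunpotado/ → zmibunpodado.
Rule 2 (post-nasal voicing): /p/ is a voiceless stop immediately after the nasal /n/, so it voices to [b]. /zmibunpodado/ → zmibunbodado.
Rule 3 (intervocalic spirantization): /b/ is a stop between vowels /i/ and /u/, so it spirantizes to the fricative [v]. /d/ is a stop between vowels /o/ and /a/, so it spirantizes to the fricative [z]. /d/ is a stop between vowels /a/ and /o/, so it spirantizes to the fricative [z]. /zmibunbodado/ → zmivunbozazo.
Rule 4 (final vowel raising): /o/ is a mid vowel in word-final position, so it raises to [u]. /zmivunbozazo/ → zmivunbozazu.

zmivunbozazu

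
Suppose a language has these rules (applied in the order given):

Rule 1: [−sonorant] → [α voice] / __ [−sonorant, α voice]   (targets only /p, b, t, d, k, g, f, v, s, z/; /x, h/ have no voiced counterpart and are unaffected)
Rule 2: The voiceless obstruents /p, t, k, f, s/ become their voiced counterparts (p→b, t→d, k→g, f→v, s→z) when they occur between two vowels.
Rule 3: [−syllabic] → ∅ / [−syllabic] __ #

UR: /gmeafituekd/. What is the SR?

Rule 1 (regressive voicing assimilation): /k/ precedes the voiced obstruent /d/, so it voices to [g] by assimilation. /gmeafituekd/ → gmeafituegd.
Rule 2 (intervocalic voicing): /f/ is a voiceless obstruent between vowels /a/ and /i/, so it voices to [v]. /t/ is a voiceless obstruent between vowels /i/ and /u/, so it voices to [d]. /gmeafituegd/ → gmeaviduegd.
Rule 3 (final cluster simplification): /d/ is the second consonant of a word-final cluster /gd/, so it deletes. /gmeaviduegd/ → gmeavidueg.

gmeavidueg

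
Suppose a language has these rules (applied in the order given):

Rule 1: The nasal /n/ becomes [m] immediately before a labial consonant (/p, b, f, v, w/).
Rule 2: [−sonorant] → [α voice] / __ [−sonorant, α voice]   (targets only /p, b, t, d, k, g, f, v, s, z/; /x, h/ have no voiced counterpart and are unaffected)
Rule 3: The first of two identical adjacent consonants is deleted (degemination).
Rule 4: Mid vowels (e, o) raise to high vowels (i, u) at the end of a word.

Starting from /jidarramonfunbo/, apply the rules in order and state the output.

jidaramomfumbu

Rule 1 (nasal place assimilation): /n/ precedes the labial consonant /f/, so it assimilates in place to [m]. /n/ precedes the labial consonant /b/, so it assimilates in place to [m]. /jidarramonfunbo/ → jidarramomfumbo.
Rule 2 (regressive voicing assimilation): no segment meets the environment; /jidarramomfumbo/ is unchanged.
Rule 3 (degemination): /rr/ is a geminate; the first /r/ deletes. /jidarramomfumbo/ → jidaramomfumbo.
Rule 4 (final vowel raising): /o/ is a mid vowel in word-final position, so it raises to [u]. /jidaramomfumbo/ → jidaramomfumbu.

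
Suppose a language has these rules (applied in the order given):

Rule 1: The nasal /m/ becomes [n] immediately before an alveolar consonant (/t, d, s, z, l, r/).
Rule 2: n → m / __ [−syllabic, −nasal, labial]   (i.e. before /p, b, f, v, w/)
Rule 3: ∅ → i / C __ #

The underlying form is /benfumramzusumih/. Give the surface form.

Rule 1 (nasal place assimilation): /m/ precedes the alveolar consonant /r/, so it assimilates in place to [n]. /m/ precedes the alveolar consonant /z/, so it assimilates in place to [n]. /benfumramzusumih/ → benfunranzusumih.
Rule 2 (nasal place assimilation): /n/ precedes the labial consonant /f/, so it assimilates in place to [m]. /benfunranzusumih/ → bemfunranzusumih.
Rule 3 (final i-epenthesis): the form ends in the consonant /h/, so [i] is inserted word-finally. /bemfunranzusumih/ → bemfunranzusumihi.

bemfunranzusumihi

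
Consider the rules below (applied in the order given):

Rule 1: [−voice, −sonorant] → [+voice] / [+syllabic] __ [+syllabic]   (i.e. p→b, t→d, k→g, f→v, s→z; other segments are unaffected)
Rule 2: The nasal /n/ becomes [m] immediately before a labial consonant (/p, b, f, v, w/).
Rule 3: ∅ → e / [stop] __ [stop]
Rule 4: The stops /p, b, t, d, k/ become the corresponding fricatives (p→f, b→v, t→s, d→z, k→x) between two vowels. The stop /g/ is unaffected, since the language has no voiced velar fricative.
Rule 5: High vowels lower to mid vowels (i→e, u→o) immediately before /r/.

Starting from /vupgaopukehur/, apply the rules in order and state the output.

Rule 1 (intervocalic voicing): /p/ is a voiceless obstruent between vowels /o/ and /u/, so it voices to [b]. /k/ is a voiceless obstruent between vowels /u/ and /e/, so it voices to [g]. /vupgaopukehur/ → vupgaobugehur.
Rule 2 (nasal place assimilation): no segment meets the environment; /vupgaobugehur/ is unchanged.
Rule 3 (stop-cluster e-epenthesis): /p/ and /g/ form a stop–stop cluster, so [e] is inserted between them. /vupgaobugehur/ → vupegaobugehur.
Rule 4 (intervocalic spirantization): /p/ is a stop between vowels /u/ and /e/, so it spirantizes to the fricative [f]. /b/ is a stop between vowels /o/ and /u/, so it spirantizes to the fricative [v]. /vupegaobugehur/ → vufegaovugehur.
Rule 5 (pre-rhotic lowering): /u/ is a high vowel immediately before /r/, so it lowers to [o]. /vufegaovugehur/ → vufegaovugehor.

vufegaovugehor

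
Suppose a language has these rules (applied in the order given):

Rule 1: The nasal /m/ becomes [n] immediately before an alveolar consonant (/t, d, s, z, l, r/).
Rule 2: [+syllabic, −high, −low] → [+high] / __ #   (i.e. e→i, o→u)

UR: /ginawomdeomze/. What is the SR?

ginawondeonzi

Rule 1 (nasal place assimilation): /m/ precedes the alveolar consonant /d/, so it assimilates in place to [n]. /m/ precedes the alveolar consonant /z/, so it assimilates in place to [n]. /ginawomdeomze/ → ginawondeonze.
Rule 2 (final vowel raising): /e/ is a mid vowel in word-final position, so it raises to [i]. /ginawondeonze/ → ginawondeonzi.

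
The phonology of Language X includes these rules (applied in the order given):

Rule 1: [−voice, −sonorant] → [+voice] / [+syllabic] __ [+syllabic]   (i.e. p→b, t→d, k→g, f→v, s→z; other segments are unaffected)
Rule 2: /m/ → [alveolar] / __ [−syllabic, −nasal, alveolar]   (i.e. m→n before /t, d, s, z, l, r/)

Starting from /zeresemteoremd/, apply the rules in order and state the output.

Rule 1 (intervocalic voicing): /s/ is a voiceless obstruent between vowels /e/ and /e/, so it voices to [z]. /zeresemteoremd/ → zerezemteoremd.
Rule 2 (nasal place assimilation): /m/ precedes the alveolar consonant /t/, so it assimilates in place to [n]. /m/ precedes the alveolar consonant /d/, so it assimilates in place to [n]. /zerezemteoremd/ → zerezenteorend.

zerezenteorend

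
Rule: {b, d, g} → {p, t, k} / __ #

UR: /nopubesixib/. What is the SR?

/b/ is a voiced stop in word-final position, so it devoices to [p].
Surface form: [nopubesixip].

nopubesixip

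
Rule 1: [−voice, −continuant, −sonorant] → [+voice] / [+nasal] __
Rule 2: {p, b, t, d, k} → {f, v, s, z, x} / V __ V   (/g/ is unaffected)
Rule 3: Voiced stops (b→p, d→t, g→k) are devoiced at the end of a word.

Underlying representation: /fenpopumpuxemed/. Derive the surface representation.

Rule 1 (post-nasal voicing): /p/ is a voiceless stop immediately after the nasal /n/, so it voices to [b]. /p/ is a voiceless stop immediately after the nasal /m/, so it voices to [b]. /fenpopumpuxemed/ → fenbopumbuxemed.
Rule 2 (intervocalic spirantization): /p/ is a stop between vowels /o/ and /u/, so it spirantizes to the fricative [f]. /fenbopumbuxemed/ → fenbofumbuxemed.
Rule 3 (final devoicing): /d/ is a voiced stop in word-final position, so it devoices to [t]. /fenbofumbuxemed/ → fenbofumbuxemet.

fenbofumbuxemet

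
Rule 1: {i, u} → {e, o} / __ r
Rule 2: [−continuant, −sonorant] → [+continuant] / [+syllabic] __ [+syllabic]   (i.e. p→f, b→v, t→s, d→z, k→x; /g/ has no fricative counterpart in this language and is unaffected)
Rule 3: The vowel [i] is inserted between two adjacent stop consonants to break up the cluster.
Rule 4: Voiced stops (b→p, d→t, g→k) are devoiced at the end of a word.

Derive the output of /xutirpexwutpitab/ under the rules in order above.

xuserpexwutipisap

Rule 1 (pre-rhotic lowering): /i/ is a high vowel immediately before /r/, so it lowers to [e]. /xutirpexwutpitab/ → xuterpexwutpitab.
Rule 2 (intervocalic spirantization): /t/ is a stop between vowels /u/ and /e/, so it spirantizes to the fricative [s]. /t/ is a stop between vowels /i/ and /a/, so it spirantizes to the fricative [s]. /xuterpexwutpitab/ → xuserpexwutpisab.
Rule 3 (stop-cluster i-epenthesis): /t/ and /p/ form a stop–stop cluster, so [i] is inserted between them. /xuserpexwutpisab/ → xuserpexwutipisab.
Rule 4 (final devoicing): /b/ is a voiced stop in word-final position, so it devoices to [p]. /xuserpexwutipisab/ → xuserpexwutipisap.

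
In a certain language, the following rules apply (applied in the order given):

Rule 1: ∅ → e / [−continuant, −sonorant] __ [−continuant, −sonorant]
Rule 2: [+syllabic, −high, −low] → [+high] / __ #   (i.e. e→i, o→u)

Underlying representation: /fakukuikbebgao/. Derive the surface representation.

fakukuikebebegau

Rule 1 (stop-cluster e-epenthesis): /k/ and /b/ form a stop–stop cluster, so [e] is inserted between them. /b/ and /g/ form a stop–stop cluster, so [e] is inserted between them. /fakukuikbebgao/ → fakukuikebebegao.
Rule 2 (final vowel raising): /o/ is a mid vowel in word-final position, so it raises to [u]. /fakukuikebebegao/ → fakukuikebebegau.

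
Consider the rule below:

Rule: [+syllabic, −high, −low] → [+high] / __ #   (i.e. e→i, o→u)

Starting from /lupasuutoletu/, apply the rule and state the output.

lupasuutoletu

No segment of /lupasuutoletu/ meets the structural description of the rule, so the form surfaces unchanged.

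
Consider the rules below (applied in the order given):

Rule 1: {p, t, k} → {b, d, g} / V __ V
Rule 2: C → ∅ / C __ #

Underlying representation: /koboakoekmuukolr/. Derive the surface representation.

Rule 1 (intervocalic voicing): /k/ is a voiceless stop between vowels /a/ and /o/, so it voices to [g]. /k/ is a voiceless stop between vowels /u/ and /o/, so it voices to [g]. /koboakoekmuukolr/ → koboagoekmuugolr.
Rule 2 (final cluster simplification): /r/ is the second consonant of a word-final cluster /lr/, so it deletes. /koboagoekmuugolr/ → koboagoekmuugol.

koboagoekmuugol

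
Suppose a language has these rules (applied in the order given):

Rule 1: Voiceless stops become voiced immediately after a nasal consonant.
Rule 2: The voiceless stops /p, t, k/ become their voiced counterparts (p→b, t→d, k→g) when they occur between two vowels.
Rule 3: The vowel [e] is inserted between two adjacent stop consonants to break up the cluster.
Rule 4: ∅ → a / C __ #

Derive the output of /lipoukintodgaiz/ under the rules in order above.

Rule 1 (post-nasal voicing): /t/ is a voiceless stop immediately after the nasal /n/, so it voices to [d]. /lipoukintodgaiz/ → lipoukindodgaiz.
Rule 2 (intervocalic voicing): /p/ is a voiceless stop between vowels /i/ and /o/, so it voices to [b]. /k/ is a voiceless stop between vowels /u/ and /i/, so it voices to [g]. /lipoukindodgaiz/ → libougindodgaiz.
Rule 3 (stop-cluster e-epenthesis): /d/ and /g/ form a stop–stop cluster, so [e] is inserted between them. /libougindodgaiz/ → libougindodegaiz.
Rule 4 (final a-epenthesis): the form ends in the consonant /z/, so [a] is inserted word-finally. /libougindodegaiz/ → libougindodegaiza.

libougindodegaiza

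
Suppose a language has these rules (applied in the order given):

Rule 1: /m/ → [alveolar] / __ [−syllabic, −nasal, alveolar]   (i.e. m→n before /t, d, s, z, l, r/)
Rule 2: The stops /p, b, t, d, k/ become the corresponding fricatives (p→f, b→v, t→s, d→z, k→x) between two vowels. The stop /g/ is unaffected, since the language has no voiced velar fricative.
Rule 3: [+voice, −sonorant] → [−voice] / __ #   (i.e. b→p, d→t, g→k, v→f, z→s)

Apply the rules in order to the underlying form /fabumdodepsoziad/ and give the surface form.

favundozepsoziat

Rule 1 (nasal place assimilation): /m/ precedes the alveolar consonant /d/, so it assimilates in place to [n]. /fabumdodepsoziad/ → fabundodepsoziad.
Rule 2 (intervocalic spirantization): /b/ is a stop between vowels /a/ and /u/, so it spirantizes to the fricative [v]. /d/ is a stop between vowels /o/ and /e/, so it spirantizes to the fricative [z]. /fabundodepsoziad/ → favundozepsoziad.
Rule 3 (final devoicing): /d/ is a voiced obstruent in word-final position, so it devoices to [t]. /favundozepsoziad/ → favundozepsoziat.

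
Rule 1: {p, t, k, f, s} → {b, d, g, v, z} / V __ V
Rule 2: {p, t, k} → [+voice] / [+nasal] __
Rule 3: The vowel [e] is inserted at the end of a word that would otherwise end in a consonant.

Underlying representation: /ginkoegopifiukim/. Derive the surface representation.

gingoegobiviugime

Rule 1 (intervocalic voicing): /p/ is a voiceless obstruent between vowels /o/ and /i/, so it voices to [b]. /f/ is a voiceless obstruent between vowels /i/ and /i/, so it voices to [v]. /k/ is a voiceless obstruent between vowels /u/ and /i/, so it voices to [g]. /ginkoegopifiukim/ → ginkoegobiviugim.
Rule 2 (post-nasal voicing): /k/ is a voiceless stop immediately after the nasal /n/, so it voices to [g]. /ginkoegobiviugim/ → gingoegobiviugim.
Rule 3 (final e-epenthesis): the form ends in the consonant /m/, so [e] is inserted word-finally. /gingoegobiviugim/ → gingoegobiviugime.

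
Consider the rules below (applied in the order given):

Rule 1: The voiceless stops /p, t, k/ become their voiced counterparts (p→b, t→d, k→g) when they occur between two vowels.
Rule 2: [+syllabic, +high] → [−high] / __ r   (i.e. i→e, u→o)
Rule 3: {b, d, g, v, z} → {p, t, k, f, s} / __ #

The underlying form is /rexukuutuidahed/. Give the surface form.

rexuguuduidahet

Rule 1 (intervocalic voicing): /k/ is a voiceless stop between vowels /u/ and /u/, so it voices to [g]. /t/ is a voiceless stop between vowels /u/ and /u/, so it voices to [d]. /rexukuutuidahed/ → rexuguuduidahed.
Rule 2 (pre-rhotic lowering): no segment meets the environment; /rexuguuduidahed/ is unchanged.
Rule 3 (final devoicing): /d/ is a voiced obstruent in word-final position, so it devoices to [t]. /rexuguuduidahed/ → rexuguuduidahet.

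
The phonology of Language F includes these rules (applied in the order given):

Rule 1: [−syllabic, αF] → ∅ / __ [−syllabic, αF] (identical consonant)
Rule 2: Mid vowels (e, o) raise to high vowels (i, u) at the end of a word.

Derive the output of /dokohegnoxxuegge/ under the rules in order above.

Rule 1 (degemination): /xx/ is a geminate; the first /x/ deletes. /gg/ is a geminate; the first /g/ deletes. /dokohegnoxxuegge/ → dokohegnoxuege.
Rule 2 (final vowel raising): /e/ is a mid vowel in word-final position, so it raises to [i]. /dokohegnoxuege/ → dokohegnoxuegi.

dokohegnoxuegi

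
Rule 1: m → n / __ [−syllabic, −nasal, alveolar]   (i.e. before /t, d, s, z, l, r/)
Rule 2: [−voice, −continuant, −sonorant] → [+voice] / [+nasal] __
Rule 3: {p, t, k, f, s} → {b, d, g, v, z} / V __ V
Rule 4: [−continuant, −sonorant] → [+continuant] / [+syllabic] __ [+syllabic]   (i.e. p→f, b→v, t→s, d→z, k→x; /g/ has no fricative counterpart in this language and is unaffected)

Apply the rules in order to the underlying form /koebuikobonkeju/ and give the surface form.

koevuigovongeju

Rule 1 (nasal place assimilation): no segment meets the environment; /koebuikobonkeju/ is unchanged.
Rule 2 (post-nasal voicing): /k/ is a voiceless stop immediately after the nasal /n/, so it voices to [g]. /koebuikobonkeju/ → koebuikobongeju.
Rule 3 (intervocalic voicing): /k/ is a voiceless obstruent between vowels /i/ and /o/, so it voices to [g]. /koebuikobongeju/ → koebuigobongeju.
Rule 4 (intervocalic spirantization): /b/ is a stop between vowels /e/ and /u/, so it spirantizes to the fricative [v]. /b/ is a stop between vowels /o/ and /o/, so it spirantizes to the fricative [v]. /koebuigobongeju/ → koevuigovongeju.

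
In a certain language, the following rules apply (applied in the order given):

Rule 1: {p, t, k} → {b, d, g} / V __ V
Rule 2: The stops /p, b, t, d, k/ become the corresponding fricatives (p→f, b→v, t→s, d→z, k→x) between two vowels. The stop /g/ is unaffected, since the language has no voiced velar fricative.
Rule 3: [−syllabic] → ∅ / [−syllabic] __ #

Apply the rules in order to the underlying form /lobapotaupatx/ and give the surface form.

Rule 1 (intervocalic voicing): /p/ is a voiceless stop between vowels /a/ and /o/, so it voices to [b]. /t/ is a voiceless stop between vowels /o/ and /a/, so it voices to [d]. /p/ is a voiceless stop between vowels /u/ and /a/, so it voices to [b]. /lobapotaupatx/ → lobabodaubatx.
Rule 2 (intervocalic spirantization): /b/ is a stop between vowels /o/ and /a/, so it spirantizes to the fricative [v]. /b/ is a stop between vowels /a/ and /o/, so it spirantizes to the fricative [v]. /d/ is a stop between vowels /o/ and /a/, so it spirantizes to the fricative [z]. /b/ is a stop between vowels /u/ and /a/, so it spirantizes to the fricative [v]. /lobabodaubatx/ → lovavozauvatx.
Rule 3 (final cluster simplification): /x/ is the second consonant of a word-final cluster /tx/, so it deletes. /lovavozauvatx/ → lovavozauvat.

lovavozauvat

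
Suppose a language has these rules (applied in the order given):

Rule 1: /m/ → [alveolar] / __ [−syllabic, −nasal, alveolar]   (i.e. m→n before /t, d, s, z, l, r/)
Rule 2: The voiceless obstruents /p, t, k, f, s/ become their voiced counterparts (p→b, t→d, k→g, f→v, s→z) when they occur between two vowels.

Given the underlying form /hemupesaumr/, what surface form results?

Rule 1 (nasal place assimilation): /m/ precedes the alveolar consonant /r/, so it assimilates in place to [n]. /hemupesaumr/ → hemupesaunr.
Rule 2 (intervocalic voicing): /p/ is a voiceless obstruent between vowels /u/ and /e/, so it voices to [b]. /s/ is a voiceless obstruent between vowels /e/ and /a/, so it voices to [z]. /hemupesaunr/ → hemubezaunr.

hemubezaunr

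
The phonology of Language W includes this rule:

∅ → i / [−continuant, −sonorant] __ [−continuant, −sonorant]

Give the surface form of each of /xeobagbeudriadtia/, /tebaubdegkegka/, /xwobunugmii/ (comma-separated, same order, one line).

/xeobagbeudriadtia/: /g/ and /b/ form a stop–stop cluster, so [i] is inserted between them. /d/ and /t/ form a stop–stop cluster, so [i] is inserted between them. → [xeobagibeudriaditia].
/tebaubdegkegka/: /b/ and /d/ form a stop–stop cluster, so [i] is inserted between them. /g/ and /k/ form a stop–stop cluster, so [i] is inserted between them. /g/ and /k/ form a stop–stop cluster, so [i] is inserted between them. → [tebaubidegikegika].
/xwobunugmii/: the rule's environment is not met; surfaces unchanged as [xwobunugmii].

xeobagibeudriaditia, tebaubidegikegika, xwobunugmii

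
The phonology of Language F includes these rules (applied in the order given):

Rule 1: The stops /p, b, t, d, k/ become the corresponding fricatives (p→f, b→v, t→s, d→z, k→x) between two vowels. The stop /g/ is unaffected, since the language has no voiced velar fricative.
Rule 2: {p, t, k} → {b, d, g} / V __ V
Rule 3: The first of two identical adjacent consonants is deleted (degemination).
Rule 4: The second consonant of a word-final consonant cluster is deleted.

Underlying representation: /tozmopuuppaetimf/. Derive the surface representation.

tozmofuupaesim

Rule 1 (intervocalic spirantization): /p/ is a stop between vowels /o/ and /u/, so it spirantizes to the fricative [f]. /t/ is a stop between vowels /e/ and /i/, so it spirantizes to the fricative [s]. /tozmopuuppaetimf/ → tozmofuuppaesimf.
Rule 2 (intervocalic voicing): no segment meets the environment; /tozmofuuppaesimf/ is unchanged.
Rule 3 (degemination): /pp/ is a geminate; the first /p/ deletes. /tozmofuuppaesimf/ → tozmofuupaesimf.
Rule 4 (final cluster simplification): /f/ is the second consonant of a word-final cluster /mf/, so it deletes. /tozmofuupaesimf/ → tozmofuupaesim.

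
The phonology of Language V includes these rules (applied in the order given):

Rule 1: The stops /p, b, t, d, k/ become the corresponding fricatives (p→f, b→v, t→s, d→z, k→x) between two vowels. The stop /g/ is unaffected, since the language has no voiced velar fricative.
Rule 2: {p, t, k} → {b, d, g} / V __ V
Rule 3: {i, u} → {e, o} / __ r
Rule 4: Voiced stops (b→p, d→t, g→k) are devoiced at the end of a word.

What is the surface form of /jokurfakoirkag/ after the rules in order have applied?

joxorfaxoerkak

Rule 1 (intervocalic spirantization): /k/ is a stop between vowels /o/ and /u/, so it spirantizes to the fricative [x]. /k/ is a stop between vowels /a/ and /o/, so it spirantizes to the fricative [x]. /jokurfakoirkag/ → joxurfaxoirkag.
Rule 2 (intervocalic voicing): no segment meets the environment; /joxurfaxoirkag/ is unchanged.
Rule 3 (pre-rhotic lowering): /u/ is a high vowel immediately before /r/, so it lowers to [o]. /i/ is a high vowel immediately before /r/, so it lowers to [e]. /joxurfaxoirkag/ → joxorfaxoerkag.
Rule 4 (final devoicing): /g/ is a voiced stop in word-final position, so it devoices to [k]. /joxorfaxoerkag/ → joxorfaxoerkak.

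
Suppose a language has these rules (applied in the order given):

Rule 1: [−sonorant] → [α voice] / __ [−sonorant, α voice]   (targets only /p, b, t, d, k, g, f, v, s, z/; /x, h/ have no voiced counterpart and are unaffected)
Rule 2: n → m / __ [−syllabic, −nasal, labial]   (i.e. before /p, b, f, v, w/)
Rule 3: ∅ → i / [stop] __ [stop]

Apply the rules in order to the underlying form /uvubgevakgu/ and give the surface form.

uvubigevagigu

Rule 1 (regressive voicing assimilation): /k/ precedes the voiced obstruent /g/, so it voices to [g] by assimilation. /uvubgevakgu/ → uvubgevaggu.
Rule 2 (nasal place assimilation): no segment meets the environment; /uvubgevaggu/ is unchanged.
Rule 3 (stop-cluster i-epenthesis): /b/ and /g/ form a stop–stop cluster, so [i] is inserted between them. /g/ and /g/ form a stop–stop cluster, so [i] is inserted between them. /uvubgevaggu/ → uvubigevagigu.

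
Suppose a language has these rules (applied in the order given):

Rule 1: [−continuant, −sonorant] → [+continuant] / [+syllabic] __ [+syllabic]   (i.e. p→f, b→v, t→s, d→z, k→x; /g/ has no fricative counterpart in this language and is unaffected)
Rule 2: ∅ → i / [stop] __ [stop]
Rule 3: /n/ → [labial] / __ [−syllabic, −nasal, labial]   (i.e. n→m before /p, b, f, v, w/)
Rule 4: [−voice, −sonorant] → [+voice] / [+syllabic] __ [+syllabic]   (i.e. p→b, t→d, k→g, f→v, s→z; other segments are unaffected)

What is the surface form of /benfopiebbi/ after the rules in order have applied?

bemfoviebibi

Rule 1 (intervocalic spirantization): /p/ is a stop between vowels /o/ and /i/, so it spirantizes to the fricative [f]. /benfopiebbi/ → benfofiebbi.
Rule 2 (stop-cluster i-epenthesis): /b/ and /b/ form a stop–stop cluster, so [i] is inserted between them. /benfofiebbi/ → benfofiebibi.
Rule 3 (nasal place assimilation): /n/ precedes the labial consonant /f/, so it assimilates in place to [m]. /benfofiebibi/ → bemfofiebibi.
Rule 4 (intervocalic voicing): /f/ is a voiceless obstruent between vowels /o/ and /i/, so it voices to [v]. /bemfofiebibi/ → bemfoviebibi.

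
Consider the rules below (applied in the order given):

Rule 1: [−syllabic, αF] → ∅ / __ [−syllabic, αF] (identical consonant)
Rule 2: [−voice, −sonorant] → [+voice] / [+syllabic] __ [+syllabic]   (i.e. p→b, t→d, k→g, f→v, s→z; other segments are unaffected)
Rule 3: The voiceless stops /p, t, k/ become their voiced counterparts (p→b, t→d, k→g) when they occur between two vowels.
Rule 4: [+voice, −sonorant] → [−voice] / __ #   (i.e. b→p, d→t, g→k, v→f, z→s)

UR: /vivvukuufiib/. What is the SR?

Rule 1 (degemination): /vv/ is a geminate; the first /v/ deletes. /vivvukuufiib/ → vivukuufiib.
Rule 2 (intervocalic voicing): /k/ is a voiceless obstruent between vowels /u/ and /u/, so it voices to [g]. /f/ is a voiceless obstruent between vowels /u/ and /i/, so it voices to [v]. /vivukuufiib/ → vivuguuviib.
Rule 3 (intervocalic voicing): no segment meets the environment; /vivuguuviib/ is unchanged.
Rule 4 (final devoicing): /b/ is a voiced obstruent in word-final position, so it devoices to [p]. /vivuguuviib/ → vivuguuviip.

vivuguuviip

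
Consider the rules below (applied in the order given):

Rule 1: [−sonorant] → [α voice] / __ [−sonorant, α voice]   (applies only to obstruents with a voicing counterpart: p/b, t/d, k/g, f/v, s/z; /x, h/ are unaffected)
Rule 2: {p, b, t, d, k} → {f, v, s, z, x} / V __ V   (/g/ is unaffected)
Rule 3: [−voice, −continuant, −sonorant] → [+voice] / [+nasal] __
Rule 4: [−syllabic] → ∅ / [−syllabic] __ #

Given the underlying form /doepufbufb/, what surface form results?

doefuvbuv

Rule 1 (regressive voicing assimilation): /f/ precedes the voiced obstruent /b/, so it voices to [v] by assimilation. /f/ precedes the voiced obstruent /b/, so it voices to [v] by assimilation. /doepufbufb/ → doepuvbuvb.
Rule 2 (intervocalic spirantization): /p/ is a stop between vowels /e/ and /u/, so it spirantizes to the fricative [f]. /doepuvbuvb/ → doefuvbuvb.
Rule 3 (post-nasal voicing): no segment meets the environment; /doefuvbuvb/ is unchanged.
Rule 4 (final cluster simplification): /b/ is the second consonant of a word-final cluster /vb/, so it deletes. /doefuvbuvb/ → doefuvbuv.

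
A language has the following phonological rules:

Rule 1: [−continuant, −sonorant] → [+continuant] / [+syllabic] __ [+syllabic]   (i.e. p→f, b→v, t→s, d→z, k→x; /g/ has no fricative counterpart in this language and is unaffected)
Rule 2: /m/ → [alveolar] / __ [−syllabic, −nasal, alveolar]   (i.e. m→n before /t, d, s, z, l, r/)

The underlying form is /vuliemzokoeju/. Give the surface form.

Rule 1 (intervocalic spirantization): /k/ is a stop between vowels /o/ and /o/, so it spirantizes to the fricative [x]. /vuliemzokoeju/ → vuliemzoxoeju.
Rule 2 (nasal place assimilation): /m/ precedes the alveolar consonant /z/, so it assimilates in place to [n]. /vuliemzoxoeju/ → vulienzoxoeju.

vulienzoxoeju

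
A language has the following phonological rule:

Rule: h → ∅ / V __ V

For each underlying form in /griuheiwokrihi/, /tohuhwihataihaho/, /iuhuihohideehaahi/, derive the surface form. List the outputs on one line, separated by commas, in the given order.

griueiwokrii, touhwiataiao, iuuioideeaai

/griuheiwokrihi/: /h/ occurs between vowels /u/ and /e/, so it deletes. /h/ occurs between vowels /i/ and /i/, so it deletes. → [griueiwokrii].
/tohuhwihataihaho/: /h/ occurs between vowels /o/ and /u/, so it deletes. /h/ occurs between vowels /i/ and /a/, so it deletes. /h/ occurs between vowels /i/ and /a/, so it deletes. /h/ occurs between vowels /a/ and /o/, so it deletes. → [touhwiataiao].
/iuhuihohideehaahi/: /h/ occurs between vowels /u/ and /u/, so it deletes. /h/ occurs between vowels /i/ and /o/, so it deletes. /h/ occurs between vowels /o/ and /i/, so it deletes. /h/ occurs between vowels /e/ and /a/, so it deletes. /h/ occurs between vowels /a/ and /i/, so it deletes. → [iuuioideeaai].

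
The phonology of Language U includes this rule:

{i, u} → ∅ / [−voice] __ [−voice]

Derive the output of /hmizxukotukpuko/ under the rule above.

/u/ is a high vowel flanked by voiceless consonants /x/ and /k/, so it deletes.
/u/ is a high vowel flanked by voiceless consonants /t/ and /k/, so it deletes.
/u/ is a high vowel flanked by voiceless consonants /p/ and /k/, so it deletes.
The other instance of /i/ does not occur in the required environment and remains unchanged.
Surface form: [hmizxkotkpko].

hmizxkotkpko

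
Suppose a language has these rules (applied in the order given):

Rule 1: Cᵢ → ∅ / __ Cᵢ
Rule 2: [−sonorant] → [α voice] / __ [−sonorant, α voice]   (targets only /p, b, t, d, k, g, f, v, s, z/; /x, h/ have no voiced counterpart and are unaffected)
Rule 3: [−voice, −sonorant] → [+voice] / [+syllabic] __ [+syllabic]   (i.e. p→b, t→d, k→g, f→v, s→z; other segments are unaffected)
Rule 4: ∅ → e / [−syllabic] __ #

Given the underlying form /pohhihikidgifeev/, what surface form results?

pohihigidgiveeve

Rule 1 (degemination): /hh/ is a geminate; the first /h/ deletes. /pohhihikidgifeev/ → pohihikidgifeev.
Rule 2 (regressive voicing assimilation): no segment meets the environment; /pohihikidgifeev/ is unchanged.
Rule 3 (intervocalic voicing): /k/ is a voiceless obstruent between vowels /i/ and /i/, so it voices to [g]. /f/ is a voiceless obstruent between vowels /i/ and /e/, so it voices to [v]. /pohihikidgifeev/ → pohihigidgiveev.
Rule 4 (final e-epenthesis): the form ends in the consonant /v/, so [e] is inserted word-finally. /pohihigidgiveev/ → pohihigidgiveeve.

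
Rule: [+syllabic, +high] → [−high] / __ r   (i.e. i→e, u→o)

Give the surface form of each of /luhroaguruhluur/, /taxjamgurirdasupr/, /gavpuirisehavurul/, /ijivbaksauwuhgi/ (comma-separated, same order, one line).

/luhroaguruhluur/: /u/ is a high vowel immediately before /r/, so it lowers to [o]. /u/ is a high vowel immediately before /r/, so it lowers to [o]. → [luhroagoruhluor].
/taxjamgurirdasupr/: /u/ is a high vowel immediately before /r/, so it lowers to [o]. /i/ is a high vowel immediately before /r/, so it lowers to [e]. → [taxjamgorerdasupr].
/gavpuirisehavurul/: /i/ is a high vowel immediately before /r/, so it lowers to [e]. /u/ is a high vowel immediately before /r/, so it lowers to [o]. → [gavpuerisehavorul].
/ijivbaksauwuhgi/: the rule's environment is not met; surfaces unchanged as [ijivbaksauwuhgi].

luhroagoruhluor, taxjamgorerdasupr, gavpuerisehavorul, ijivbaksauwuhgi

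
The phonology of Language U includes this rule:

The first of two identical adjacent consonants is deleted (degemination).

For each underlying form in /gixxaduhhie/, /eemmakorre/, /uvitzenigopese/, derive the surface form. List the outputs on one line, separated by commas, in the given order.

gixaduhie, eemakore, uvitzenigopese

/gixxaduhhie/: /xx/ is a geminate; the first /x/ deletes. /hh/ is a geminate; the first /h/ deletes. → [gixaduhie].
/eemmakorre/: /mm/ is a geminate; the first /m/ deletes. /rr/ is a geminate; the first /r/ deletes. → [eemakore].
/uvitzenigopese/: the rule's environment is not met; surfaces unchanged as [uvitzenigopese].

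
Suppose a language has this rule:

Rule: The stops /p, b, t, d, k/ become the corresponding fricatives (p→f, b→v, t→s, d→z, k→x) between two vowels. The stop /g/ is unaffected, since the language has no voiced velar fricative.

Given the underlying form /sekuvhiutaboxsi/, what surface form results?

sexuvhiusavoxsi

/k/ is a stop between vowels /e/ and /u/, so it spirantizes to the fricative [x].
/t/ is a stop between vowels /u/ and /a/, so it spirantizes to the fricative [s].
/b/ is a stop between vowels /a/ and /o/, so it spirantizes to the fricative [v].
Surface form: [sexuvhiusavoxsi].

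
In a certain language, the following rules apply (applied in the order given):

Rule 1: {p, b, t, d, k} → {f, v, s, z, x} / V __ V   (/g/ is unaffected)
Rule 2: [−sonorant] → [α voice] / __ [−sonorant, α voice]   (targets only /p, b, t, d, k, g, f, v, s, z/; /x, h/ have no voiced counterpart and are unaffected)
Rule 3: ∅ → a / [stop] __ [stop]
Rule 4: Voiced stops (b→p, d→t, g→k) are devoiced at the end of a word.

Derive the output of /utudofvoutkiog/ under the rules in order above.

usuzovvoutakiok

Rule 1 (intervocalic spirantization): /t/ is a stop between vowels /u/ and /u/, so it spirantizes to the fricative [s]. /d/ is a stop between vowels /u/ and /o/, so it spirantizes to the fricative [z]. /utudofvoutkiog/ → usuzofvoutkiog.
Rule 2 (regressive voicing assimilation): /f/ precedes the voiced obstruent /v/, so it voices to [v] by assimilation. /usuzofvoutkiog/ → usuzovvoutkiog.
Rule 3 (stop-cluster a-epenthesis): /t/ and /k/ form a stop–stop cluster, so [a] is inserted between them. /usuzovvoutkiog/ → usuzovvoutakiog.
Rule 4 (final devoicing): /g/ is a voiced stop in word-final position, so it devoices to [k]. /usuzovvoutakiog/ → usuzovvoutakiok.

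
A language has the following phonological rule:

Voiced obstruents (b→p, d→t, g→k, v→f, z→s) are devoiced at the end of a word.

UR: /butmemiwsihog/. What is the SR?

/g/ is a voiced obstruent in word-final position, so it devoices to [k].
The other instance of /b/ does not occur in the required environment and remains unchanged.
Surface form: [butmemiwsihok].

butmemiwsihok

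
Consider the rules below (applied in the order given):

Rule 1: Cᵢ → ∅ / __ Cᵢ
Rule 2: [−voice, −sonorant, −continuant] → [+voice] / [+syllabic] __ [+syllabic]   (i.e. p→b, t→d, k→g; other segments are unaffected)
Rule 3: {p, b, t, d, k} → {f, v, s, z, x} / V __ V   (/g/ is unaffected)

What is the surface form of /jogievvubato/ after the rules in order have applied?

jogievuvazo

Rule 1 (degemination): /vv/ is a geminate; the first /v/ deletes. /jogievvubato/ → jogievubato.
Rule 2 (intervocalic voicing): /t/ is a voiceless stop between vowels /a/ and /o/, so it voices to [d]. /jogievubato/ → jogievubado.
Rule 3 (intervocalic spirantization): /b/ is a stop between vowels /u/ and /a/, so it spirantizes to the fricative [v]. /d/ is a stop between vowels /a/ and /o/, so it spirantizes to the fricative [z]. /jogievubado/ → jogievuvazo.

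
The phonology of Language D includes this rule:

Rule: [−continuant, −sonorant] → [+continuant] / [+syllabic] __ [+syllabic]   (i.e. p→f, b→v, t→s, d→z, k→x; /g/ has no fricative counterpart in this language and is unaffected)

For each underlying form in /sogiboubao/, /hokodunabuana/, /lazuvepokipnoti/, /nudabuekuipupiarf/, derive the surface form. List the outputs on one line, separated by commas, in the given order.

/sogiboubao/: /b/ is a stop between vowels /i/ and /o/, so it spirantizes to the fricative [v]. /b/ is a stop between vowels /u/ and /a/, so it spirantizes to the fricative [v]. → [sogivouvao].
/hokodunabuana/: /k/ is a stop between vowels /o/ and /o/, so it spirantizes to the fricative [x]. /d/ is a stop between vowels /o/ and /u/, so it spirantizes to the fricative [z]. /b/ is a stop between vowels /a/ and /u/, so it spirantizes to the fricative [v]. → [hoxozunavuana].
/lazuvepokipnoti/: /p/ is a stop between vowels /e/ and /o/, so it spirantizes to the fricative [f]. /k/ is a stop between vowels /o/ and /i/, so it spirantizes to the fricative [x]. /t/ is a stop between vowels /o/ and /i/, so it spirantizes to the fricative [s]. → [lazuvefoxipnosi].
/nudabuekuipupiarf/: /d/ is a stop between vowels /u/ and /a/, so it spirantizes to the fricative [z]. /b/ is a stop between vowels /a/ and /u/, so it spirantizes to the fricative [v]. /k/ is a stop between vowels /e/ and /u/, so it spirantizes to the fricative [x]. /p/ is a stop between vowels /i/ and /u/, so it spirantizes to the fricative [f]. /p/ is a stop between vowels /u/ and /i/, so it spirantizes to the fricative [f]. → [nuzavuexuifufiarf].

sogivouvao, hoxozunavuana, lazuvefoxipnosi, nuzavuexuifufiarf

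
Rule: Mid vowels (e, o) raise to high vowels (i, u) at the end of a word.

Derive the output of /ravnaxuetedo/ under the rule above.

Scanning /ravnaxuetedo/: /e/ at position 8 is not in the conditioning environment; /e/ at position 10 is not in the conditioning environment; /o/ is a mid vowel in word-final position, so it raises to [u].
Result: [ravnaxuetedu].

ravnaxuetedu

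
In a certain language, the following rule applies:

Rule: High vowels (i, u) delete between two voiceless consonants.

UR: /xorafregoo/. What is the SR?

No segment of /xorafregoo/ meets the structural description of the rule, so the form surfaces unchanged.

xorafregoo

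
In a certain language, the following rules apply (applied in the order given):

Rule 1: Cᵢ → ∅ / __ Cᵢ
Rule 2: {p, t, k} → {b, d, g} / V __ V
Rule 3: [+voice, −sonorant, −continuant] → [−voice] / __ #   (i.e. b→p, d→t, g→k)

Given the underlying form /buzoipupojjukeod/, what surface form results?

Rule 1 (degemination): /jj/ is a geminate; the first /j/ deletes. /buzoipupojjukeod/ → buzoipupojukeod.
Rule 2 (intervocalic voicing): /p/ is a voiceless stop between vowels /i/ and /u/, so it voices to [b]. /p/ is a voiceless stop between vowels /u/ and /o/, so it voices to [b]. /k/ is a voiceless stop between vowels /u/ and /e/, so it voices to [g]. /buzoipupojukeod/ → buzoibubojugeod.
Rule 3 (final devoicing): /d/ is a voiced stop in word-final position, so it devoices to [t]. /buzoibubojugeod/ → buzoibubojugeot.

buzoibubojugeot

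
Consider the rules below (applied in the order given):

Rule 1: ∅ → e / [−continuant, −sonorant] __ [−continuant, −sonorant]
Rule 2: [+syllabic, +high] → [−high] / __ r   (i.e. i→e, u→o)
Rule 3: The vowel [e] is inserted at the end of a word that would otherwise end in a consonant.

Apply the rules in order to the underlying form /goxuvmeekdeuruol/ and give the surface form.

Rule 1 (stop-cluster e-epenthesis): /k/ and /d/ form a stop–stop cluster, so [e] is inserted between them. /goxuvmeekdeuruol/ → goxuvmeekedeuruol.
Rule 2 (pre-rhotic lowering): /u/ is a high vowel immediately before /r/, so it lowers to [o]. /goxuvmeekedeuruol/ → goxuvmeekedeoruol.
Rule 3 (final e-epenthesis): the form ends in the consonant /l/, so [e] is inserted word-finally. /goxuvmeekedeoruol/ → goxuvmeekedeoruole.

goxuvmeekedeoruole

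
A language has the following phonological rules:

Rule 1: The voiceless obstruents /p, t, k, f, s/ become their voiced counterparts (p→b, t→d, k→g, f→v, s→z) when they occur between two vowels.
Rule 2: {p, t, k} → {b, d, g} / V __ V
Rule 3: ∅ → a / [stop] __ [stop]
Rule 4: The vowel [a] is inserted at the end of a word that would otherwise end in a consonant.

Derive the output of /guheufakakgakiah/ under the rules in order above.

guheuvagakagagiaha

Rule 1 (intervocalic voicing): /f/ is a voiceless obstruent between vowels /u/ and /a/, so it voices to [v]. /k/ is a voiceless obstruent between vowels /a/ and /a/, so it voices to [g]. /k/ is a voiceless obstruent between vowels /a/ and /i/, so it voices to [g]. /guheufakakgakiah/ → guheuvagakgagiah.
Rule 2 (intervocalic voicing): no segment meets the environment; /guheuvagakgagiah/ is unchanged.
Rule 3 (stop-cluster a-epenthesis): /k/ and /g/ form a stop–stop cluster, so [a] is inserted between them. /guheuvagakgagiah/ → guheuvagakagagiah.
Rule 4 (final a-epenthesis): the form ends in the consonant /h/, so [a] is inserted word-finally. /guheuvagakagagiah/ → guheuvagakagagiaha.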